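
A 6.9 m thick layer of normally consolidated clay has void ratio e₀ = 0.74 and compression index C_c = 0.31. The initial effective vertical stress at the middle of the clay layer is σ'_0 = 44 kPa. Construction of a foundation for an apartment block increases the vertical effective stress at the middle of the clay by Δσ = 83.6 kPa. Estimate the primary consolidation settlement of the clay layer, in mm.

Final effective stress: σ'_f = σ'_0 + Δσ = 44 + 83.6 = 127.6 kPa.
Normally consolidated clay, so the full stress increment lies on the virgin compression line:
S_c = C_c·H/(1+e₀)·log₁₀(σ'_f/σ'_0) = 0.31×6.9/(1+0.74)×log₁₀(127.6/44)
    = 1.2293 × 0.4624 = 0.5684 m

S_c ≈ 568 mm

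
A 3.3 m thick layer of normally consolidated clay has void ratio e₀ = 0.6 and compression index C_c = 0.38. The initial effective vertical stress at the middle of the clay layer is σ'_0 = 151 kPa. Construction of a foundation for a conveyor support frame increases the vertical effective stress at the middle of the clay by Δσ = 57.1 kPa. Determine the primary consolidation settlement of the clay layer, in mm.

S_c ≈ 109 mm

Final effective stress: σ'_f = σ'_0 + Δσ = 151 + 57.1 = 208.1 kPa.
Normally consolidated clay, so the full stress increment lies on the virgin compression line:
S_c = C_c·H/(1+e₀)·log₁₀(σ'_f/σ'_0) = 0.38×3.3/(1+0.6)×log₁₀(208.1/151)
    = 0.78375 × 0.1393 = 0.1092 m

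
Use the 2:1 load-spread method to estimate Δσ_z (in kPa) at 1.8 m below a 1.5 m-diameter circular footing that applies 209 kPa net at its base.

By the 2:1 method the load spreads at 1 horizontal : 2 vertical, so at depth z the loaded area has grown by z in each plan dimension:
Δσ ≈ qD²/(D+z)² = 209×1.5²/(1.5+1.8)² = 43.182 kPa

Δσ_z ≈ 43.2 kPa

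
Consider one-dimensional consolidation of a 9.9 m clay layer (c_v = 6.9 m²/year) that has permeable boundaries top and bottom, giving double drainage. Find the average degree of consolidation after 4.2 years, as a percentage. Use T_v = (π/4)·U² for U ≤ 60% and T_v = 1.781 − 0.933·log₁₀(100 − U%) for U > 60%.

U ≈ 95.6 %

Drainage path length: H_d = H/2 = 4.95 m (double drainage).
T_v = c_v·t/H_d² = 6.9×4.2/4.95² = 1.1827.
T_v = 1.1827 corresponds to the U > 60% branch:
U = 1 − 10^((1.781 − T_v)/0.933)/100 = 0.9562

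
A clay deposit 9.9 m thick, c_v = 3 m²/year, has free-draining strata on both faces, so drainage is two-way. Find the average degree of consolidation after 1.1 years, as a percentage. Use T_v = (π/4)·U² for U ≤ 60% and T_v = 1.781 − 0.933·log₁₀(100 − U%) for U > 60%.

Drainage path length: H_d = H/2 = 4.95 m (double drainage).
T_v = c_v·t/H_d² = 3×1.1/4.95² = 0.13468.
T_v = 0.13468 corresponds to the U ≤ 60% branch:
U = √(4T_v/π) = 0.4141

U ≈ 41.4 %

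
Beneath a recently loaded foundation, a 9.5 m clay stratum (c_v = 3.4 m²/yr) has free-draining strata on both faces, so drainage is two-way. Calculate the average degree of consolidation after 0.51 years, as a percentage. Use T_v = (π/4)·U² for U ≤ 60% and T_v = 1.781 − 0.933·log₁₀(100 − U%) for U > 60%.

U ≈ 31.3 %

Drainage path length: H_d = H/2 = 4.75 m (double drainage).
T_v = c_v·t/H_d² = 3.4×0.51/4.75² = 0.076853.
T_v = 0.076853 corresponds to the U ≤ 60% branch:
U = √(4T_v/π) = 0.3128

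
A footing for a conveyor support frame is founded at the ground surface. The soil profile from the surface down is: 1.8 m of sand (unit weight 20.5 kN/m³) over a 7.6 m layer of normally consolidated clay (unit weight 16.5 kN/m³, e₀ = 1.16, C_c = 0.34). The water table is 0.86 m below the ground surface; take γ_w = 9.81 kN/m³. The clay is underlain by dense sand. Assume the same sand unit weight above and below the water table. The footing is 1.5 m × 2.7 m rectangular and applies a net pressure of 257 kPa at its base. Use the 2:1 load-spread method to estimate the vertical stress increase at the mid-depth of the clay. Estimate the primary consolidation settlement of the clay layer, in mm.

S_c ≈ 149 mm

Mid-depth of clay below the ground surface: z = 1.8 + 7.6/2 = 5.6 m.
Total vertical stress at mid-clay: σ_v = 20.5×1.8 + 16.5×3.8 = 99.6 kPa.
Pore pressure: u = 9.81×(5.6 − 0.86) = 46.499 kPa.
Initial effective stress: σ'_0 = σ_v − u = 99.6 − 46.499 = 53.101 kPa.
Stress increase at mid-clay by the 2:1 spreading method:
Δσ = qBL/((B+z)(L+z)) = 257×1.5×2.7/((1.5+5.6)(2.7+5.6)) = 17.662 kPa
Final effective stress: σ'_f = σ'_0 + Δσ = 53.101 + 17.662 = 70.763 kPa.
Normally consolidated clay, so the full stress increment lies on the virgin compression line:
S_c = C_c·H/(1+e₀)·log₁₀(σ'_f/σ'_0) = 0.34×7.6/(1+1.16)×log₁₀(70.763/53.101)
    = 1.1963 × 0.1247 = 0.1492 m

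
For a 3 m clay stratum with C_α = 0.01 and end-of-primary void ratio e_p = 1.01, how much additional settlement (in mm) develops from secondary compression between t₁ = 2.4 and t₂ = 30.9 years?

S_s ≈ 16.6 mm

Secondary compression: S_s = C_α·H/(1+e_p)·log₁₀(t₂/t₁)
S_s = 0.01×3/(1+1.01)×log₁₀(30.9/2.4)
    = 0.01493 × 1.11 = 0.01656 m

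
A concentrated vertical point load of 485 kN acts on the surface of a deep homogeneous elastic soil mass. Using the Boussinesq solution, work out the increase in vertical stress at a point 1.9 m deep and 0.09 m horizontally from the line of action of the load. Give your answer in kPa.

Δσ_z ≈ 63.8 kPa

Boussinesq vertical stress below a point load on an elastic half-space:
Δσ_z = 3P/(2πz²) · [1 + (r/z)²]^(−5/2)
r/z = 0.09/1.9 = 0.047368; [1+(r/z)²]^(−5/2) = 0.99441.
Δσ_z = 3×485/(2π×1.9²) × 0.99441 = 64.147 × 0.99441 = 63.79 kPa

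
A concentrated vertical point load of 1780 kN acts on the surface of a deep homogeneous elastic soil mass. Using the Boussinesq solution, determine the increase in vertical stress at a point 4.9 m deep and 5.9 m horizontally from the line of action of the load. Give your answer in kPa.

Boussinesq vertical stress below a point load on an elastic half-space:
Δσ_z = 3P/(2πz²) · [1 + (r/z)²]^(−5/2)
r/z = 5.9/4.9 = 1.2041; [1+(r/z)²]^(−5/2) = 0.10646.
Δσ_z = 3×1780/(2π×4.9²) × 0.10646 = 35.397 × 0.10646 = 3.768 kPa

Δσ_z ≈ 3.77 kPa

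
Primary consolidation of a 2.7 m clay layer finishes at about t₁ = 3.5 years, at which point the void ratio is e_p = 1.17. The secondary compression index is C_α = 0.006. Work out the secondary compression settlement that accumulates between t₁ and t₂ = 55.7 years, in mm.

Secondary compression: S_s = C_α·H/(1+e_p)·log₁₀(t₂/t₁)
S_s = 0.006×2.7/(1+1.17)×log₁₀(55.7/3.5)
    = 0.007465 × 1.202 = 0.008972 m

S_s ≈ 8.97 mm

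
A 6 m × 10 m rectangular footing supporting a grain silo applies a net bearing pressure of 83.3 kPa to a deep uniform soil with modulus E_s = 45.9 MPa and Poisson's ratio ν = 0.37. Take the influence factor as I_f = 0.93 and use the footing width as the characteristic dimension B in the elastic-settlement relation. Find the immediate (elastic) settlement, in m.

S_e ≈ 0.00874 m

Immediate (elastic) settlement: S_e = q·B·(1−ν²)/E_s · I_f.
E_s = 45.9 MPa = 45900 kPa.
S_e = 83.3 × 6 × (1 − 0.37²) / 45900 × 0.93
    = 83.3 × 6 × 0.8631 / 45900 × 0.93
    = 0.00874 m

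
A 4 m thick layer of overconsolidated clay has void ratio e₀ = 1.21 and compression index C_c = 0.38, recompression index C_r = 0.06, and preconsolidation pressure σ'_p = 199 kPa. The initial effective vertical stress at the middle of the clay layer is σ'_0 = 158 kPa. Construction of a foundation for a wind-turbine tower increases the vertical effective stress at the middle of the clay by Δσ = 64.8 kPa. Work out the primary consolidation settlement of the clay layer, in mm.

Final effective stress: σ'_f = 158 + 64.8 = 222.8 kPa.
σ'_f = 222.8 > σ'_p = 199 kPa, so the stress path crosses the preconsolidation pressure — recompression up to σ'_p, then virgin compression beyond:
S_c = H/(1+e₀)·[C_r·log₁₀(σ'_p/σ'_0) + C_c·log₁₀(σ'_f/σ'_p)]
    = 4/2.21 × [0.06×log₁₀(199/158) + 0.38×log₁₀(222.8/199)]
    = 1.81 × [0.0060118 + 0.018644] = 0.04463 m

S_c ≈ 44.6 mm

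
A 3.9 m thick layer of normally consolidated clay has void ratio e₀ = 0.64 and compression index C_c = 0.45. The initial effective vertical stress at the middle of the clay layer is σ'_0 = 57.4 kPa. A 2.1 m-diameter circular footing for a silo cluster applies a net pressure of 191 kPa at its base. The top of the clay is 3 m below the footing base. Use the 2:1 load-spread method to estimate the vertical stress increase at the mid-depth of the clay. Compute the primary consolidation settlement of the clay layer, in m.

Mid-depth of clay below the footing base: z = 3 + 3.9/2 = 4.95 m.
Stress increase at mid-clay by the 2:1 spreading method:
Δσ ≈ qD²/(D+z)² = 191×2.1²/(2.1+4.95)² = 16.947 kPa
Final effective stress: σ'_f = σ'_0 + Δσ = 57.4 + 16.947 = 74.347 kPa.
Normally consolidated clay, so the full stress increment lies on the virgin compression line:
S_c = C_c·H/(1+e₀)·log₁₀(σ'_f/σ'_0) = 0.45×3.9/(1+0.64)×log₁₀(74.347/57.4)
    = 1.0701 × 0.11235 = 0.1202 m

S_c ≈ 0.12 m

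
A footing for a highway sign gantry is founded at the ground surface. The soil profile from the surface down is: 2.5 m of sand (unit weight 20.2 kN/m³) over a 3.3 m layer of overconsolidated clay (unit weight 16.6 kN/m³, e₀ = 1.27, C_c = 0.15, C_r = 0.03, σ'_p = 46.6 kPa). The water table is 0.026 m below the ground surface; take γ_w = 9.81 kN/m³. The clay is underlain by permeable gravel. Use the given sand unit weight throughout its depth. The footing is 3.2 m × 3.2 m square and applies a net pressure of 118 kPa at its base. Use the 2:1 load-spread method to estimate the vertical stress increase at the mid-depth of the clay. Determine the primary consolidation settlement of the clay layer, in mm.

Mid-depth of clay below the ground surface: z = 2.5 + 3.3/2 = 4.15 m.
Total vertical stress at mid-clay: σ_v = 20.2×2.5 + 16.6×1.65 = 77.89 kPa.
Pore pressure: u = 9.81×(4.15 − 0.026) = 40.456 kPa.
Initial effective stress: σ'_0 = σ_v − u = 77.89 − 40.456 = 37.434 kPa.
Stress increase at mid-clay by the 2:1 spreading method:
Δσ = qBL/((B+z)(L+z)) = 118×3.2×3.2/((3.2+4.15)(3.2+4.15)) = 22.367 kPa
Final effective stress: σ'_f = 37.434 + 22.367 = 59.801 kPa.
σ'_f = 59.801 > σ'_p = 46.6 kPa, so the stress path crosses the preconsolidation pressure — recompression up to σ'_p, then virgin compression beyond:
S_c = H/(1+e₀)·[C_r·log₁₀(σ'_p/σ'_0) + C_c·log₁₀(σ'_f/σ'_p)]
    = 3.3/2.27 × [0.03×log₁₀(46.6/37.434) + 0.15×log₁₀(59.801/46.6)]
    = 1.4537 × [0.0028536 + 0.016248] = 0.02777 m

S_c ≈ 27.8 mm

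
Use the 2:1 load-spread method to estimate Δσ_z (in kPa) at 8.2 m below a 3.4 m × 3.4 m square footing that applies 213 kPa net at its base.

By the 2:1 method the load spreads at 1 horizontal : 2 vertical, so at depth z the loaded area has grown by z in each plan dimension:
Δσ = qBL/((B+z)(L+z)) = 213×3.4×3.4/((3.4+8.2)(3.4+8.2)) = 18.299 kPa

Δσ_z ≈ 18.3 kPa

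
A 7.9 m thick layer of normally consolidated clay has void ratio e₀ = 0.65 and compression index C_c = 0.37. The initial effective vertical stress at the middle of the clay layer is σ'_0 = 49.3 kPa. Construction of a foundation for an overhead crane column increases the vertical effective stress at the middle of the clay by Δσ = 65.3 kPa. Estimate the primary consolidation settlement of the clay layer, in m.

Final effective stress: σ'_f = σ'_0 + Δσ = 49.3 + 65.3 = 114.6 kPa.
Normally consolidated clay, so the full stress increment lies on the virgin compression line:
S_c = C_c·H/(1+e₀)·log₁₀(σ'_f/σ'_0) = 0.37×7.9/(1+0.65)×log₁₀(114.6/49.3)
    = 1.7715 × 0.36634 = 0.649 m

S_c ≈ 0.649 m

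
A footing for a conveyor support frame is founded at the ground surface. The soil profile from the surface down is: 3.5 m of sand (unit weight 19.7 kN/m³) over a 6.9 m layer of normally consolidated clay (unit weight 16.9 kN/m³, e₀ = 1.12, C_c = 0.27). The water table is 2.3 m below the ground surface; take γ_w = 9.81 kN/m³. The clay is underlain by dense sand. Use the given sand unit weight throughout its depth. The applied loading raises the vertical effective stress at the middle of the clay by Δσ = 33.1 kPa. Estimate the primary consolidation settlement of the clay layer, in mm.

S_c ≈ 130 mm

Mid-depth of clay below the ground surface: z = 3.5 + 6.9/2 = 6.95 m.
Total vertical stress at mid-clay: σ_v = 19.7×3.5 + 16.9×3.45 = 127.25 kPa.
Pore pressure: u = 9.81×(6.95 − 2.3) = 45.617 kPa.
Initial effective stress: σ'_0 = σ_v − u = 127.25 − 45.617 = 81.633 kPa.
Final effective stress: σ'_f = σ'_0 + Δσ = 81.633 + 33.1 = 114.73 kPa.
Normally consolidated clay, so the full stress increment lies on the virgin compression line:
S_c = C_c·H/(1+e₀)·log₁₀(σ'_f/σ'_0) = 0.27×6.9/(1+1.12)×log₁₀(114.73/81.633)
    = 0.87877 × 0.14781 = 0.1299 m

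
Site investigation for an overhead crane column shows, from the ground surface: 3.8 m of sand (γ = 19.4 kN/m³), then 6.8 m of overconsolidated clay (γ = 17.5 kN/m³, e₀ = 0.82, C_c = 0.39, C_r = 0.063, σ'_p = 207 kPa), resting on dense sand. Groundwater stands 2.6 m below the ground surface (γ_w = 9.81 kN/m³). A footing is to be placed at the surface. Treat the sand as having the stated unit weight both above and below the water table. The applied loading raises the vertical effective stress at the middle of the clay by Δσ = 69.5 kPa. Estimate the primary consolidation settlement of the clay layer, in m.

Mid-depth of clay below the ground surface: z = 3.8 + 6.8/2 = 7.2 m.
Total vertical stress at mid-clay: σ_v = 19.4×3.8 + 17.5×3.4 = 133.22 kPa.
Pore pressure: u = 9.81×(7.2 − 2.6) = 45.126 kPa.
Initial effective stress: σ'_0 = σ_v − u = 133.22 − 45.126 = 88.094 kPa.
Final effective stress: σ'_f = 88.094 + 69.5 = 157.59 kPa.
σ'_f = 157.59 ≤ σ'_p = 207 kPa, so the clay remains overconsolidated and only the recompression index applies:
S_c = C_r·H/(1+e₀)·log₁₀(σ'_f/σ'_0) = 0.063×6.8/1.82×log₁₀(157.59/88.094)
    = 0.23539 × 0.25258 = 0.05945 m

S_c ≈ 0.0595 m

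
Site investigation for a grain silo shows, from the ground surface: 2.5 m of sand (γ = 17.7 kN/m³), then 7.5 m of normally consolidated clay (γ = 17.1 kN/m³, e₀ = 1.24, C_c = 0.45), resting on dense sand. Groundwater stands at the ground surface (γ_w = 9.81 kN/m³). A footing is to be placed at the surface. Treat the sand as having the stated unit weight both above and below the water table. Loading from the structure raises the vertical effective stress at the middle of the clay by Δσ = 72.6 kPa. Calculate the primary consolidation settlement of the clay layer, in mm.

S_c ≈ 611 mm

Mid-depth of clay below the ground surface: z = 2.5 + 7.5/2 = 6.25 m.
Total vertical stress at mid-clay: σ_v = 17.7×2.5 + 17.1×3.75 = 108.38 kPa.
Pore pressure: u = 9.81×(6.25 − 0) = 61.312 kPa.
Initial effective stress: σ'_0 = σ_v − u = 108.38 − 61.312 = 47.068 kPa.
Final effective stress: σ'_f = σ'_0 + Δσ = 47.068 + 72.6 = 119.67 kPa.
Normally consolidated clay, so the full stress increment lies on the virgin compression line:
S_c = C_c·H/(1+e₀)·log₁₀(σ'_f/σ'_0) = 0.45×7.5/(1+1.24)×log₁₀(119.67/47.068)
    = 1.5067 × 0.40526 = 0.6106 m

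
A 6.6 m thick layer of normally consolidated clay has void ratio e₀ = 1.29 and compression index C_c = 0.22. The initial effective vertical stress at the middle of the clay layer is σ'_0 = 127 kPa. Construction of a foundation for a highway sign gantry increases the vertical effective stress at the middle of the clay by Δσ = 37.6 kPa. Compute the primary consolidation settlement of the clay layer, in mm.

Final effective stress: σ'_f = σ'_0 + Δσ = 127 + 37.6 = 164.6 kPa.
Normally consolidated clay, so the full stress increment lies on the virgin compression line:
S_c = C_c·H/(1+e₀)·log₁₀(σ'_f/σ'_0) = 0.22×6.6/(1+1.29)×log₁₀(164.6/127)
    = 0.63406 × 0.11263 = 0.07141 m

S_c ≈ 71.4 mm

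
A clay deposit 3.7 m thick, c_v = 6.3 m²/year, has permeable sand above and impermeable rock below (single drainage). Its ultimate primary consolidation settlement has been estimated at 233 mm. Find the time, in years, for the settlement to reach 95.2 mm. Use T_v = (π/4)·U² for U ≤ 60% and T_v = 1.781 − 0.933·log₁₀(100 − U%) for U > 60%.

t ≈ 0.285 years

Drainage path length: H_d = H = 3.7 m (single drainage).
U = S(t)/S_ult = 95.2/233 = 0.4086.
U ≤ 60%: T_v = (π/4)·U² = (π/4)×0.40858² = 0.13111.
t = T_v·H_d²/c_v = 0.13111×3.7²/6.3 = 0.2849 years.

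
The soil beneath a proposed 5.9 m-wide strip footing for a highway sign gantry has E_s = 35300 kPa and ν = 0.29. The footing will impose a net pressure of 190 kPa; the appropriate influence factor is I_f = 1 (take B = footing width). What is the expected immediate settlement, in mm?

S_e ≈ 29.1 mm

Immediate (elastic) settlement: S_e = q·B·(1−ν²)/E_s · I_f.
S_e = 190 × 5.9 × (1 − 0.29²) / 35300 × 1
    = 190 × 5.9 × 0.9159 / 35300 × 1
    = 0.02909 m = 29.09 mm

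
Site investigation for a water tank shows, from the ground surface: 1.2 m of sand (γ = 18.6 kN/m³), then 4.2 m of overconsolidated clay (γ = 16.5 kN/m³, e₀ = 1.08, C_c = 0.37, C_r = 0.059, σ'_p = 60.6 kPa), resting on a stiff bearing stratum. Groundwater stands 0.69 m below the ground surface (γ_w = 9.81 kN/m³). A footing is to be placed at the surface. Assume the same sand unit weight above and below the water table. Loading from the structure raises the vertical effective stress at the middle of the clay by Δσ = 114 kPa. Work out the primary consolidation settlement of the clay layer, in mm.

S_c ≈ 318 mm

Mid-depth of clay below the ground surface: z = 1.2 + 4.2/2 = 3.3 m.
Total vertical stress at mid-clay: σ_v = 18.6×1.2 + 16.5×2.1 = 56.97 kPa.
Pore pressure: u = 9.81×(3.3 − 0.69) = 25.604 kPa.
Initial effective stress: σ'_0 = σ_v − u = 56.97 − 25.604 = 31.366 kPa.
Final effective stress: σ'_f = 31.366 + 114 = 145.37 kPa.
σ'_f = 145.37 > σ'_p = 60.6 kPa, so the stress path crosses the preconsolidation pressure — recompression up to σ'_p, then virgin compression beyond:
S_c = H/(1+e₀)·[C_r·log₁₀(σ'_p/σ'_0) + C_c·log₁₀(σ'_f/σ'_p)]
    = 4.2/2.08 × [0.059×log₁₀(60.6/31.366) + 0.37×log₁₀(145.37/60.6)]
    = 2.0192 × [0.016875 + 0.1406] = 0.318 m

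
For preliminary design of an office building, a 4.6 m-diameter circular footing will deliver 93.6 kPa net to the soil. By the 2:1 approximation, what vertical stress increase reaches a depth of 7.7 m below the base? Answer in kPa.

Δσ_z ≈ 13.1 kPa

By the 2:1 method the load spreads at 1 horizontal : 2 vertical, so at depth z the loaded area has grown by z in each plan dimension:
Δσ ≈ qD²/(D+z)² = 93.6×4.6²/(4.6+7.7)² = 13.091 kPa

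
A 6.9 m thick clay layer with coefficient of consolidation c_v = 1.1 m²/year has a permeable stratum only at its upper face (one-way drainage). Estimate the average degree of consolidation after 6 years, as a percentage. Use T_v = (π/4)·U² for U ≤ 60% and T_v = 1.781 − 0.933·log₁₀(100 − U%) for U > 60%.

U ≈ 42 %

Drainage path length: H_d = H = 6.9 m (single drainage).
T_v = c_v·t/H_d² = 1.1×6/6.9² = 0.13863.
T_v = 0.13863 corresponds to the U ≤ 60% branch:
U = √(4T_v/π) = 0.4201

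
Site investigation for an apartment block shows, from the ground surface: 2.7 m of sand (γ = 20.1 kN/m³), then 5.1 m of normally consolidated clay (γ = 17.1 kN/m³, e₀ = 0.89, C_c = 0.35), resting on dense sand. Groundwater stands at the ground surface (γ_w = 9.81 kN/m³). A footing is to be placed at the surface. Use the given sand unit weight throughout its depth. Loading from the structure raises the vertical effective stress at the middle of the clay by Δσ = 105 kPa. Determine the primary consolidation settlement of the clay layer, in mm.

S_c ≈ 485 mm

Mid-depth of clay below the ground surface: z = 2.7 + 5.1/2 = 5.25 m.
Total vertical stress at mid-clay: σ_v = 20.1×2.7 + 17.1×2.55 = 97.875 kPa.
Pore pressure: u = 9.81×(5.25 − 0) = 51.503 kPa.
Initial effective stress: σ'_0 = σ_v − u = 97.875 − 51.503 = 46.372 kPa.
Final effective stress: σ'_f = σ'_0 + Δσ = 46.372 + 105 = 151.37 kPa.
Normally consolidated clay, so the full stress increment lies on the virgin compression line:
S_c = C_c·H/(1+e₀)·log₁₀(σ'_f/σ'_0) = 0.35×5.1/(1+0.89)×log₁₀(151.37/46.372)
    = 0.94444 × 0.51378 = 0.4852 m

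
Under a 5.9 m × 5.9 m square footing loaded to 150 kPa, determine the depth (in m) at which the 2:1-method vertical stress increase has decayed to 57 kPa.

z ≈ 3.67 m

2:1 spreading — at depth z the loaded area has grown by z in each plan dimension:
qB²/(B+z)² = Δσ_z ⇒ z = B(√(q/Δσ_z) − 1) = 5.9×(√(150/57) − 1) = 3.671 m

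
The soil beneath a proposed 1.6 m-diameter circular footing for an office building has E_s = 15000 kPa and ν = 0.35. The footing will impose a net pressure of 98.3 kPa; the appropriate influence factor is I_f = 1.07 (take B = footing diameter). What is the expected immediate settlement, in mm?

S_e ≈ 9.84 mm

Immediate (elastic) settlement: S_e = q·B·(1−ν²)/E_s · I_f.
S_e = 98.3 × 1.6 × (1 − 0.35²) / 15000 × 1.07
    = 98.3 × 1.6 × 0.8775 / 15000 × 1.07
    = 0.009845 m = 9.845 mm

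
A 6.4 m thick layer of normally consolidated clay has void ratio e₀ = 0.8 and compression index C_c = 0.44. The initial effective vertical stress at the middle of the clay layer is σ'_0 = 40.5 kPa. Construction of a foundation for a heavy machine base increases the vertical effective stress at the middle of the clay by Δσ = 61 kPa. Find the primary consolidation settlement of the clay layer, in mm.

Final effective stress: σ'_f = σ'_0 + Δσ = 40.5 + 61 = 101.5 kPa.
Normally consolidated clay, so the full stress increment lies on the virgin compression line:
S_c = C_c·H/(1+e₀)·log₁₀(σ'_f/σ'_0) = 0.44×6.4/(1+0.8)×log₁₀(101.5/40.5)
    = 1.5644 × 0.39901 = 0.6242 m

S_c ≈ 624 mm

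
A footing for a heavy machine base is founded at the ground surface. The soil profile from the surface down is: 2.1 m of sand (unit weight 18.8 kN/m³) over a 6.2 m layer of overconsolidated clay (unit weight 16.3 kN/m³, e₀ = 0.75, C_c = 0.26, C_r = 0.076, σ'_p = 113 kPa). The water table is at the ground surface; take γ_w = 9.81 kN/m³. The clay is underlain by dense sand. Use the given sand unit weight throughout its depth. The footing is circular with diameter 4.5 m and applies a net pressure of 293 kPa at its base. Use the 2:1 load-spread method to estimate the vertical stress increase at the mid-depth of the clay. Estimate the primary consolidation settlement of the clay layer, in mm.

S_c ≈ 112 mm

Mid-depth of clay below the ground surface: z = 2.1 + 6.2/2 = 5.2 m.
Total vertical stress at mid-clay: σ_v = 18.8×2.1 + 16.3×3.1 = 90.01 kPa.
Pore pressure: u = 9.81×(5.2 − 0) = 51.012 kPa.
Initial effective stress: σ'_0 = σ_v − u = 90.01 − 51.012 = 38.998 kPa.
Stress increase at mid-clay by the 2:1 spreading method:
Δσ ≈ qD²/(D+z)² = 293×4.5²/(4.5+5.2)² = 63.059 kPa
Final effective stress: σ'_f = 38.998 + 63.059 = 102.06 kPa.
σ'_f = 102.06 ≤ σ'_p = 113 kPa, so the clay remains overconsolidated and only the recompression index applies:
S_c = C_r·H/(1+e₀)·log₁₀(σ'_f/σ'_0) = 0.076×6.2/1.75×log₁₀(102.06/38.998)
    = 0.26926 × 0.41781 = 0.1125 m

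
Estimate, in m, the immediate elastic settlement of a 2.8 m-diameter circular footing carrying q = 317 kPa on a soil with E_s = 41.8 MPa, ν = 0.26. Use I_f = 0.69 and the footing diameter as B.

S_e ≈ 0.0137 m

Immediate (elastic) settlement: S_e = q·B·(1−ν²)/E_s · I_f.
E_s = 41.8 MPa = 41800 kPa.
S_e = 317 × 2.8 × (1 − 0.26²) / 41800 × 0.69
    = 317 × 2.8 × 0.9324 / 41800 × 0.69
    = 0.01366 m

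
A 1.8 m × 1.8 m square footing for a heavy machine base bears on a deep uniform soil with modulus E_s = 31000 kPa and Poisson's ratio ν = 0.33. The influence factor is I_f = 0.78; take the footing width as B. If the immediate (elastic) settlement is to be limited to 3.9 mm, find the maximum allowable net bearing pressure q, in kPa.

q ≈ 96.6 kPa

S_e = q·B·(1−ν²)/E_s · I_f  ⇒  q = S_e·E_s / (B·(1−ν²)·I_f).
q = 0.0039 × 31000 / (1.8 × 0.8911 × 0.78) = 96.63 kPa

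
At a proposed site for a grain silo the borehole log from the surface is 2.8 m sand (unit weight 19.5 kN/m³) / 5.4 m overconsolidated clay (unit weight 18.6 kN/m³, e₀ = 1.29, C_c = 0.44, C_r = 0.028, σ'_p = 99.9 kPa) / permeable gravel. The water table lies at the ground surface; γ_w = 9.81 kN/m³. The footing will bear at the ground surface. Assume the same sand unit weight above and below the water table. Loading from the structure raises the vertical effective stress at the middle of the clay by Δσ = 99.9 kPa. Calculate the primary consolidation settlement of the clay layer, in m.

S_c ≈ 0.205 m

Mid-depth of clay below the ground surface: z = 2.8 + 5.4/2 = 5.5 m.
Total vertical stress at mid-clay: σ_v = 19.5×2.8 + 18.6×2.7 = 104.82 kPa.
Pore pressure: u = 9.81×(5.5 − 0) = 53.955 kPa.
Initial effective stress: σ'_0 = σ_v − u = 104.82 − 53.955 = 50.865 kPa.
Final effective stress: σ'_f = 50.865 + 99.9 = 150.77 kPa.
σ'_f = 150.77 > σ'_p = 99.9 kPa, so the stress path crosses the preconsolidation pressure — recompression up to σ'_p, then virgin compression beyond:
S_c = H/(1+e₀)·[C_r·log₁₀(σ'_p/σ'_0) + C_c·log₁₀(σ'_f/σ'_p)]
    = 5.4/2.29 × [0.028×log₁₀(99.9/50.865) + 0.44×log₁₀(150.77/99.9)]
    = 2.3581 × [0.0082081 + 0.07865] = 0.2048 m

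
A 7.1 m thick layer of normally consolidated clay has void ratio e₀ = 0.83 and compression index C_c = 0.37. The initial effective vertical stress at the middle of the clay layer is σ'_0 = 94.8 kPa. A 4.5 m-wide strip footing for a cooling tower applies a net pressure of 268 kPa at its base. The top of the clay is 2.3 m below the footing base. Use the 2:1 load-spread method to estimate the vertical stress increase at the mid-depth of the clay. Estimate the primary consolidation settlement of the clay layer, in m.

S_c ≈ 0.5 m

Mid-depth of clay below the footing base: z = 2.3 + 7.1/2 = 5.85 m.
Stress increase at mid-clay by the 2:1 spreading method:
Δσ = qB/(B+z) = 268×4.5/(4.5+5.85) = 116.52 kPa
Final effective stress: σ'_f = σ'_0 + Δσ = 94.8 + 116.52 = 211.32 kPa.
Normally consolidated clay, so the full stress increment lies on the virgin compression line:
S_c = C_c·H/(1+e₀)·log₁₀(σ'_f/σ'_0) = 0.37×7.1/(1+0.83)×log₁₀(211.32/94.8)
    = 1.4355 × 0.34813 = 0.4997 m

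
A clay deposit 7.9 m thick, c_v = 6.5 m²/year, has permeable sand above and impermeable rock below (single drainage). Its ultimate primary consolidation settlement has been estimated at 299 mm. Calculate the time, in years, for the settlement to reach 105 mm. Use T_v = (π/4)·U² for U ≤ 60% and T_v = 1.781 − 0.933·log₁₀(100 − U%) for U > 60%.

Drainage path length: H_d = H = 7.9 m (single drainage).
U = S(t)/S_ult = 105/299 = 0.3512.
U ≤ 60%: T_v = (π/4)·U² = (π/4)×0.35117² = 0.096856.
t = T_v·H_d²/c_v = 0.096856×7.9²/6.5 = 0.93 years.

t ≈ 0.93 years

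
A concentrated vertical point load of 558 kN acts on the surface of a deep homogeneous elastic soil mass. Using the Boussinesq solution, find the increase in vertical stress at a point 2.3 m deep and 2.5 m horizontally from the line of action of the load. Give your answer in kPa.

Boussinesq vertical stress below a point load on an elastic half-space:
Δσ_z = 3P/(2πz²) · [1 + (r/z)²]^(−5/2)
r/z = 2.5/2.3 = 1.087; [1+(r/z)²]^(−5/2) = 0.14227.
Δσ_z = 3×558/(2π×2.3²) × 0.14227 = 50.364 × 0.14227 = 7.165 kPa

Δσ_z ≈ 7.17 kPa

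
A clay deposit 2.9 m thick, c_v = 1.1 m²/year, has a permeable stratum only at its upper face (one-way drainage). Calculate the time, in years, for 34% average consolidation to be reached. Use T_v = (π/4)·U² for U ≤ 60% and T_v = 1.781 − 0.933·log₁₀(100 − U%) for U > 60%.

Drainage path length: H_d = H = 2.9 m (single drainage).
U ≤ 60%: T_v = (π/4)·U² = (π/4)×0.34² = 0.090792.
t = T_v·H_d²/c_v = 0.090792×2.9²/1.1 = 0.6941 years.

t ≈ 0.694 years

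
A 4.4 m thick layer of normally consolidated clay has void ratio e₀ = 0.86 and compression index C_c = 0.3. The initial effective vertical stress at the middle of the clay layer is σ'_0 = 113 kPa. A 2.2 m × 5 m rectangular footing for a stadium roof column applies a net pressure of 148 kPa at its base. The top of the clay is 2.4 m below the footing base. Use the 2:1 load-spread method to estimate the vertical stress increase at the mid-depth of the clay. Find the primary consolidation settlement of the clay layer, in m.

S_c ≈ 0.0615 m

Mid-depth of clay below the footing base: z = 2.4 + 4.4/2 = 4.6 m.
Stress increase at mid-clay by the 2:1 spreading method:
Δσ = qBL/((B+z)(L+z)) = 148×2.2×5/((2.2+4.6)(5+4.6)) = 24.939 kPa
Final effective stress: σ'_f = σ'_0 + Δσ = 113 + 24.939 = 137.94 kPa.
Normally consolidated clay, so the full stress increment lies on the virgin compression line:
S_c = C_c·H/(1+e₀)·log₁₀(σ'_f/σ'_0) = 0.3×4.4/(1+0.86)×log₁₀(137.94/113)
    = 0.70968 × 0.086612 = 0.06147 m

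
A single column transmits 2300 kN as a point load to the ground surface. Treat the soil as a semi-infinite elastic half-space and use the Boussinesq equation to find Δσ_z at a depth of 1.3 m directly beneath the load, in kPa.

Boussinesq vertical stress below a point load on an elastic half-space:
Δσ_z = 3P/(2πz²) · [1 + (r/z)²]^(−5/2)
r/z = 0/1.3 = 0; [1+(r/z)²]^(−5/2) = 1.
Δσ_z = 3×2300/(2π×1.3²) × 1 = 649.8 × 1 = 649.8 kPa

Δσ_z ≈ 650 kPa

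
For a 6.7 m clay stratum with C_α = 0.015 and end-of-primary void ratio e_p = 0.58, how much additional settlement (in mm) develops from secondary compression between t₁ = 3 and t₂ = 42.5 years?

S_s ≈ 73.2 mm

Secondary compression: S_s = C_α·H/(1+e_p)·log₁₀(t₂/t₁)
S_s = 0.015×6.7/(1+0.58)×log₁₀(42.5/3)
    = 0.06361 × 1.151 = 0.07323 m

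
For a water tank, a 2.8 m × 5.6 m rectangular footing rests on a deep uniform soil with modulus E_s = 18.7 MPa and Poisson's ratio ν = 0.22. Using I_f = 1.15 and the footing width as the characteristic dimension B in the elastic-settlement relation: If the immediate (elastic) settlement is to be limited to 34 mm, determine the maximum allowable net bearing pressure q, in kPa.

q ≈ 207 kPa

E_s = 18.7 MPa = 18700 kPa.
S_e = q·B·(1−ν²)/E_s · I_f  ⇒  q = S_e·E_s / (B·(1−ν²)·I_f).
q = 0.034 × 18700 / (2.8 × 0.9516 × 1.15) = 207.5 kPa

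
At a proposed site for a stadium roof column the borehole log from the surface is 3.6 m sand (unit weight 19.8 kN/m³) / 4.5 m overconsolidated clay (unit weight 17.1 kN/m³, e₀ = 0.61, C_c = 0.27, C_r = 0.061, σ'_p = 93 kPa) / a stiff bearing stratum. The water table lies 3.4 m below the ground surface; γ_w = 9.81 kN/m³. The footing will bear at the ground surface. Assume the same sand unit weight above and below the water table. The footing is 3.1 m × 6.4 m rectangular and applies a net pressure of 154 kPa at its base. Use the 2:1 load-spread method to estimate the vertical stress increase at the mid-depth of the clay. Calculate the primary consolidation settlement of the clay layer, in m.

S_c ≈ 0.0716 m

Mid-depth of clay below the ground surface: z = 3.6 + 4.5/2 = 5.85 m.
Total vertical stress at mid-clay: σ_v = 19.8×3.6 + 17.1×2.25 = 109.75 kPa.
Pore pressure: u = 9.81×(5.85 − 3.4) = 24.035 kPa.
Initial effective stress: σ'_0 = σ_v − u = 109.75 − 24.035 = 85.715 kPa.
Stress increase at mid-clay by the 2:1 spreading method:
Δσ = qBL/((B+z)(L+z)) = 154×3.1×6.4/((3.1+5.85)(6.4+5.85)) = 27.868 kPa
Final effective stress: σ'_f = 85.715 + 27.868 = 113.58 kPa.
σ'_f = 113.58 > σ'_p = 93 kPa, so the stress path crosses the preconsolidation pressure — recompression up to σ'_p, then virgin compression beyond:
S_c = H/(1+e₀)·[C_r·log₁₀(σ'_p/σ'_0) + C_c·log₁₀(σ'_f/σ'_p)]
    = 4.5/1.61 × [0.061×log₁₀(93/85.715) + 0.27×log₁₀(113.58/93)]
    = 2.795 × [0.002161 + 0.023441] = 0.07156 m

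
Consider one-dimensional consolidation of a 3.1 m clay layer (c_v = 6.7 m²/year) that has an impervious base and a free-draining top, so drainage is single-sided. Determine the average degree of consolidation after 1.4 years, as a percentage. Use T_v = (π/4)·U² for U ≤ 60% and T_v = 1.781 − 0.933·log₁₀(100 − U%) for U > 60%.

U ≈ 92.7 %

Drainage path length: H_d = H = 3.1 m (single drainage).
T_v = c_v·t/H_d² = 6.7×1.4/3.1² = 0.97607.
T_v = 0.97607 corresponds to the U > 60% branch:
U = 1 − 10^((1.781 − T_v)/0.933)/100 = 0.9271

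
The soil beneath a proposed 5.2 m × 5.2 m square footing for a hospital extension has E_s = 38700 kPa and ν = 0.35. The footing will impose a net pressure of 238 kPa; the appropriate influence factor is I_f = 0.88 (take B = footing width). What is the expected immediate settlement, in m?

S_e ≈ 0.0247 m

Immediate (elastic) settlement: S_e = q·B·(1−ν²)/E_s · I_f.
S_e = 238 × 5.2 × (1 − 0.35²) / 38700 × 0.88
    = 238 × 5.2 × 0.8775 / 38700 × 0.88
    = 0.02469 m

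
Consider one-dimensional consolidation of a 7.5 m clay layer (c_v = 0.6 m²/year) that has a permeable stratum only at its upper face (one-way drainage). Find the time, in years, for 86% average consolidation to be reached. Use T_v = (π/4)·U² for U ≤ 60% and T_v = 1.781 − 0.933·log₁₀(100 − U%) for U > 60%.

t ≈ 66.7 years

Drainage path length: H_d = H = 7.5 m (single drainage).
U > 60%: T_v = 1.781 − 0.933·log₁₀(100 − 86) = 0.71166.
t = T_v·H_d²/c_v = 0.71166×7.5²/0.6 = 66.72 years.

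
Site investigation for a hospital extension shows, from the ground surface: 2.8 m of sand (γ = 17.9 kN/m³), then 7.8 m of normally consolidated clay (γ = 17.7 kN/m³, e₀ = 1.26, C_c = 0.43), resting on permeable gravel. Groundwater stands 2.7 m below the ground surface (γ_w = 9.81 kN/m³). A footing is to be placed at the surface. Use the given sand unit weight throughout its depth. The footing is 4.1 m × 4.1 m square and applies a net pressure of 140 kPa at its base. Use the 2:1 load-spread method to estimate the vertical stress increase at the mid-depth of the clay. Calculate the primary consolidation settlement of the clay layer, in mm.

S_c ≈ 145 mm

Mid-depth of clay below the ground surface: z = 2.8 + 7.8/2 = 6.7 m.
Total vertical stress at mid-clay: σ_v = 17.9×2.8 + 17.7×3.9 = 119.15 kPa.
Pore pressure: u = 9.81×(6.7 − 2.7) = 39.24 kPa.
Initial effective stress: σ'_0 = σ_v − u = 119.15 − 39.24 = 79.91 kPa.
Stress increase at mid-clay by the 2:1 spreading method:
Δσ = qBL/((B+z)(L+z)) = 140×4.1×4.1/((4.1+6.7)(4.1+6.7)) = 20.177 kPa
Final effective stress: σ'_f = σ'_0 + Δσ = 79.91 + 20.177 = 100.09 kPa.
Normally consolidated clay, so the full stress increment lies on the virgin compression line:
S_c = C_c·H/(1+e₀)·log₁₀(σ'_f/σ'_0) = 0.43×7.8/(1+1.26)×log₁₀(100.09/79.91)
    = 1.4841 × 0.09779 = 0.1451 m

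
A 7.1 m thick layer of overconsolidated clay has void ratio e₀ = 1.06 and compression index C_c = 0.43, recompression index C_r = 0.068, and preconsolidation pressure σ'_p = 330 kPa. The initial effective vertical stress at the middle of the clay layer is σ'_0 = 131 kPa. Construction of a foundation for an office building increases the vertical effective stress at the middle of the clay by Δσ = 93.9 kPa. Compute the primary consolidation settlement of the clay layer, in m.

S_c ≈ 0.055 m

Final effective stress: σ'_f = 131 + 93.9 = 224.9 kPa.
σ'_f = 224.9 ≤ σ'_p = 330 kPa, so the clay remains overconsolidated and only the recompression index applies:
S_c = C_r·H/(1+e₀)·log₁₀(σ'_f/σ'_0) = 0.068×7.1/2.06×log₁₀(224.9/131)
    = 0.23437 × 0.23472 = 0.05501 m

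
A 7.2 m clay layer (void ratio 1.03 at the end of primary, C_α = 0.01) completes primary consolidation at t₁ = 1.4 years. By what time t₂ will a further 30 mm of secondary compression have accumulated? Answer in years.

t₂ ≈ 9.82 years

S_s = C_α·H/(1+e_p)·log₁₀(t₂/t₁) ⇒ log₁₀(t₂/t₁) = S_s·(1+e_p)/(C_α·H).
log₁₀(t₂/t₁) = 0.03 × (1+1.03) / (0.01×7.2) = 0.8458
t₂ = t₁ × 10^0.8458 = 1.4 × 7.012 = 9.817 years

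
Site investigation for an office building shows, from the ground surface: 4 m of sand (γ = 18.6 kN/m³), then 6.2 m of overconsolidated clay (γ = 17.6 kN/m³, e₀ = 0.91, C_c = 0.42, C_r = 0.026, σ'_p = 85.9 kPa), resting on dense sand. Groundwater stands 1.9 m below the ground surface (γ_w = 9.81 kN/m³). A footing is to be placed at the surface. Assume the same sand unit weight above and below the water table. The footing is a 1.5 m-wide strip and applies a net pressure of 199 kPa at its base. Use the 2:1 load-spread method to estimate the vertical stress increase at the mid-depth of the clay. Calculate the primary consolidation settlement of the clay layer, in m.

S_c ≈ 0.164 m

Mid-depth of clay below the ground surface: z = 4 + 6.2/2 = 7.1 m.
Total vertical stress at mid-clay: σ_v = 18.6×4 + 17.6×3.1 = 128.96 kPa.
Pore pressure: u = 9.81×(7.1 − 1.9) = 51.012 kPa.
Initial effective stress: σ'_0 = σ_v − u = 128.96 − 51.012 = 77.948 kPa.
Stress increase at mid-clay by the 2:1 spreading method:
Δσ = qB/(B+z) = 199×1.5/(1.5+7.1) = 34.709 kPa
Final effective stress: σ'_f = 77.948 + 34.709 = 112.66 kPa.
σ'_f = 112.66 > σ'_p = 85.9 kPa, so the stress path crosses the preconsolidation pressure — recompression up to σ'_p, then virgin compression beyond:
S_c = H/(1+e₀)·[C_r·log₁₀(σ'_p/σ'_0) + C_c·log₁₀(σ'_f/σ'_p)]
    = 6.2/1.91 × [0.026×log₁₀(85.9/77.948) + 0.42×log₁₀(112.66/85.9)]
    = 3.2461 × [0.0010969 + 0.049466] = 0.1641 m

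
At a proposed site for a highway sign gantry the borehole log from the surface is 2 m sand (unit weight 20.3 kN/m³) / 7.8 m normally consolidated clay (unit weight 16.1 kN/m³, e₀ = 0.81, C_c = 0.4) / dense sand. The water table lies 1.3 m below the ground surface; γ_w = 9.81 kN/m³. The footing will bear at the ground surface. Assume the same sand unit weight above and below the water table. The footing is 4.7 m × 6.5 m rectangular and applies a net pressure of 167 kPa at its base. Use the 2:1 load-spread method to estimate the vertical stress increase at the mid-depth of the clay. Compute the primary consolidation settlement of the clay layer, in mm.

S_c ≈ 382 mm

Mid-depth of clay below the ground surface: z = 2 + 7.8/2 = 5.9 m.
Total vertical stress at mid-clay: σ_v = 20.3×2 + 16.1×3.9 = 103.39 kPa.
Pore pressure: u = 9.81×(5.9 − 1.3) = 45.126 kPa.
Initial effective stress: σ'_0 = σ_v − u = 103.39 − 45.126 = 58.264 kPa.
Stress increase at mid-clay by the 2:1 spreading method:
Δσ = qBL/((B+z)(L+z)) = 167×4.7×6.5/((4.7+5.9)(6.5+5.9)) = 38.815 kPa
Final effective stress: σ'_f = σ'_0 + Δσ = 58.264 + 38.815 = 97.079 kPa.
Normally consolidated clay, so the full stress increment lies on the virgin compression line:
S_c = C_c·H/(1+e₀)·log₁₀(σ'_f/σ'_0) = 0.4×7.8/(1+0.81)×log₁₀(97.079/58.264)
    = 1.7238 × 0.22172 = 0.3822 m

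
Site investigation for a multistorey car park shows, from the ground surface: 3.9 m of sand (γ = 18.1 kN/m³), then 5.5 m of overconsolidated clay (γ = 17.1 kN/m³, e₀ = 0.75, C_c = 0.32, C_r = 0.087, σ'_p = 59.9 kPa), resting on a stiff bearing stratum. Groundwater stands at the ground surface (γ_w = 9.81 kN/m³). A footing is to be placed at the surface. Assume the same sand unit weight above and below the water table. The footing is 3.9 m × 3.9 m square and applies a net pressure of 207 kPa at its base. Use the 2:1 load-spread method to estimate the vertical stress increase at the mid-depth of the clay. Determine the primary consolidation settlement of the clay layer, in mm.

Mid-depth of clay below the ground surface: z = 3.9 + 5.5/2 = 6.65 m.
Total vertical stress at mid-clay: σ_v = 18.1×3.9 + 17.1×2.75 = 117.62 kPa.
Pore pressure: u = 9.81×(6.65 − 0) = 65.237 kPa.
Initial effective stress: σ'_0 = σ_v − u = 117.62 − 65.237 = 52.383 kPa.
Stress increase at mid-clay by the 2:1 spreading method:
Δσ = qBL/((B+z)(L+z)) = 207×3.9×3.9/((3.9+6.65)(3.9+6.65)) = 28.288 kPa
Final effective stress: σ'_f = 52.383 + 28.288 = 80.671 kPa.
σ'_f = 80.671 > σ'_p = 59.9 kPa, so the stress path crosses the preconsolidation pressure — recompression up to σ'_p, then virgin compression beyond:
S_c = H/(1+e₀)·[C_r·log₁₀(σ'_p/σ'_0) + C_c·log₁₀(σ'_f/σ'_p)]
    = 5.5/1.75 × [0.087×log₁₀(59.9/52.383) + 0.32×log₁₀(80.671/59.9)]
    = 3.1429 × [0.0050666 + 0.041373] = 0.146 m

S_c ≈ 146 mm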